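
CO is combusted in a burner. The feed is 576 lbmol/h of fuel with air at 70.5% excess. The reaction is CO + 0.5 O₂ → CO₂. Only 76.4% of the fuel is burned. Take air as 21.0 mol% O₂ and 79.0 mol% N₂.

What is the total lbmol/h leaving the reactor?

Stoichiometric O₂ = 0.5 × 576 = 288 lbmol/h; O₂ fed = 288 × 1.705 = 491 lbmol/h.
N₂ fed = 491 × 79/21 = 1847 lbmol/h.
Fuel reacted = 0.764 × 576 → ξ = 440.1 lbmol/h.
Outlet (n = n₀ + ν ξ):
  CO: 576 − 1(440.1) = 135.9
  O₂: 491 − 0.5(440.1) = 271
  N₂: 1847 (inert)
  CO₂: 0 + 1(440.1) = 440.1
Total out = 135.9 + 271 + 1847 + 440.1 = 2694 lbmol/h.

2690 lbmol/h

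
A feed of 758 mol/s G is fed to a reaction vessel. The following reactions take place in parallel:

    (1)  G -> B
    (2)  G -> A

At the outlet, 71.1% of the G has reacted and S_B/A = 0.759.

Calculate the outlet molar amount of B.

233 mol/s

Conversion of G: G consumed = 0.711 × 758 = 538.9 mol/s = 1ξ₁ + 1ξ₂.
Selectivity: 1ξ₁ / (1ξ₂) = 0.759 → ξ₁ = 0.759 ξ₂.
Substitute: (1·0.759 + 1) ξ₂ = 538.9 → ξ₂ = 306.4 mol/s, ξ₁ = 232.5 mol/s.
Outlet amounts (n = n₀ + Σ ν·ξ):
  G: 758 − 1(232.5) − 1(306.4) = 219.1
  B: 0 + 1(232.5) = 232.5
  A: 0 + 1(306.4) = 306.4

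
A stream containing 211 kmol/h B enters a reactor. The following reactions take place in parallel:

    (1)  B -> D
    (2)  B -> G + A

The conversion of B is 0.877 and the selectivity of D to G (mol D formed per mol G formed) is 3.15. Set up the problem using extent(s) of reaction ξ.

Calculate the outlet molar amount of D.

Conversion of B: B consumed = 0.877 × 211 = 185 kmol/h = 1ξ₁ + 1ξ₂.
Selectivity: 1ξ₁ / (1ξ₂) = 3.15 → ξ₁ = 3.15 ξ₂.
Substitute: (1·3.15 + 1) ξ₂ = 185 → ξ₂ = 44.59 kmol/h, ξ₁ = 140.5 kmol/h.
Outlet amounts (n = n₀ + Σ ν·ξ):
  B: 211 − 1(140.5) − 1(44.59) = 25.95
  D: 0 + 1(140.5) = 140.5
  G: 0 + 1(44.59) = 44.59
  A: 0 + 1(44.59) = 44.59

140 kmol/h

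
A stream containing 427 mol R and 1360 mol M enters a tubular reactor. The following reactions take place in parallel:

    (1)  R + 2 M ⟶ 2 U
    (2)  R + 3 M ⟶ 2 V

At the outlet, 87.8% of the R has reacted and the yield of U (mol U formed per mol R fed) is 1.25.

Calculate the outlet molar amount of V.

216 mol

Yield of U: 2ξ₁ / 427 = 1.25 → ξ₁ = 266.9 mol.
Conversion of R: 1ξ₁ + 1ξ₂ = 0.878 × 427 = 374.9 → ξ₂ = 108 mol.
Outlet amounts (n = n₀ + Σ ν·ξ):
  R: 427 − 1(266.9) − 1(108) = 52.09
  M: 1360 − 2(266.9) − 3(108) = 502.2
  U: 0 + 2(266.9) = 533.8
  V: 0 + 2(108) = 216.1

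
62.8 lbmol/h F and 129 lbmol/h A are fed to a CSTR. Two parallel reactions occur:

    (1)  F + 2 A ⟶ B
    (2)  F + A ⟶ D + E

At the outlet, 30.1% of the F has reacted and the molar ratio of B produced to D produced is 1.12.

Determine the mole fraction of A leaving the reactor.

0.583

Conversion of F: F consumed = 0.301 × 62.8 = 18.9 lbmol/h = 1ξ₁ + 1ξ₂.
Selectivity: 1ξ₁ / (1ξ₂) = 1.12 → ξ₁ = 1.12 ξ₂.
Substitute: (1·1.12 + 1) ξ₂ = 18.9 → ξ₂ = 8.916 lbmol/h, ξ₁ = 9.986 lbmol/h.
Outlet amounts (n = n₀ + Σ ν·ξ):
  F: 62.8 − 1(9.986) − 1(8.916) = 43.9
  A: 129 − 2(9.986) − 1(8.916) = 100.1
  B: 0 + 1(9.986) = 9.986
  D: 0 + 1(8.916) = 8.916
  E: 0 + 1(8.916) = 8.916
Total out = 171.8 lbmol/h; y_A = 100.1 / 171.8 = 0.5826.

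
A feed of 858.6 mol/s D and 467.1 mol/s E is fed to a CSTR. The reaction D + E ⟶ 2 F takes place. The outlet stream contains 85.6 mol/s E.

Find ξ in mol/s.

For E: n = n₀ − 1ξ → 85.6 = 467.1 − 1ξ, giving ξ = 381.5 mol/s.
Outlet amounts (n = n₀ + ν ξ):
  D: 858.6 − 1(381.5) = 477.1
  E: 467.1 − 1(381.5) = 85.6
  F: 0 + 2(381.5) = 763

ξ = 382 mol/s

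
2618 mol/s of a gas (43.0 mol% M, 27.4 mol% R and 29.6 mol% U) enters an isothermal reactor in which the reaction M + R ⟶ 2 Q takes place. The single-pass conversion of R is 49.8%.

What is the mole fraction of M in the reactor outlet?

R reacted = 0.498 × 717.3 = 357.2 mol/s; ν_R = −1, so ξ = 357.2/1 = 357.2 mol/s.
Outlet amounts (n = n₀ + ν ξ):
  M: 1126 − 1(357.2) = 768.5
  R: 717.3 − 1(357.2) = 360.1
  Q: 0 + 2(357.2) = 714.5
  U: 774.9 (inert)
Total out = 2618 mol/s; y_M = 768.5 / 2618 = 0.2935.

0.294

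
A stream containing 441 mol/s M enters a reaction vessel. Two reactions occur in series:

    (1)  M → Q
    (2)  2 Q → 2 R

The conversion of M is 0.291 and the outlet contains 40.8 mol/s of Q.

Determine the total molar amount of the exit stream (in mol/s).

441 mol/s

Conversion of M: M consumed = 1ξ₁ = 0.291 × 441 → ξ₁ = 128.3 mol/s.
Q balance: n_Q = 0 + 1ξ₁ − 2ξ₂ = 40.8 → ξ₂ = (1·128.3 − 40.8)/2 = 43.77 mol/s.
Outlet amounts (n = n₀ + Σ ν·ξ):
  M: 441 − 1(128.3) = 312.7
  Q: 0 + 1(128.3) − 2(43.77) = 40.8
  R: 0 + 2(43.77) = 87.53
Total out = 312.7 + 40.8 + 87.53 = 441 mol/s.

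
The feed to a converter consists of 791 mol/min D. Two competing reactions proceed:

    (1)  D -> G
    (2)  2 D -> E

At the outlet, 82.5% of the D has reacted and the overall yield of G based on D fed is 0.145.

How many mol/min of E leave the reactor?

269 mol/min

Yield of G: 1ξ₁ / 791 = 0.145 → ξ₁ = 114.7 mol/min.
Conversion of D: 1ξ₁ + 2ξ₂ = 0.825 × 791 = 652.6 → ξ₂ = 268.9 mol/min.
Outlet amounts (n = n₀ + Σ ν·ξ):
  D: 791 − 1(114.7) − 2(268.9) = 138.4
  G: 0 + 1(114.7) = 114.7
  E: 0 + 1(268.9) = 268.9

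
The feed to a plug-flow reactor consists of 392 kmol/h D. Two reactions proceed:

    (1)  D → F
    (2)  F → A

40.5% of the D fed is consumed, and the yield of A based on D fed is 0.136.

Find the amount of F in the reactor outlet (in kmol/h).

105 kmol/h

Conversion of D: D consumed = 1ξ₁ = 0.405 × 392 → ξ₁ = 158.8 kmol/h.
Yield of A: 1ξ₂ / 392 = 0.136 → ξ₂ = 53.31 kmol/h.
Outlet amounts (n = n₀ + Σ ν·ξ):
  D: 392 − 1(158.8) = 233.2
  F: 0 + 1(158.8) − 1(53.31) = 105.4
  A: 0 + 1(53.31) = 53.31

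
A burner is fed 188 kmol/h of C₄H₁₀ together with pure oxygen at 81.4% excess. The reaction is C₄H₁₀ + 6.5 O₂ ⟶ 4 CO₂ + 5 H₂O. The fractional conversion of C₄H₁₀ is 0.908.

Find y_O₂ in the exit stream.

0.416

Stoichiometric O₂ = 6.5 × 188 = 1222 kmol/h; O₂ fed = 1222 × 1.814 = 2217 kmol/h.
Fuel reacted = 0.908 × 188 → ξ = 170.7 kmol/h.
Outlet (n = n₀ + ν ξ):
  C₄H₁₀: 188 − 1(170.7) = 17.3
  O₂: 2217 − 6.5(170.7) = 1107
  CO₂: 0 + 4(170.7) = 682.8
  H₂O: 0 + 5(170.7) = 853.5
Total out = 2661 kmol/h; y_O₂ = 1107 / 2661 = 0.4161.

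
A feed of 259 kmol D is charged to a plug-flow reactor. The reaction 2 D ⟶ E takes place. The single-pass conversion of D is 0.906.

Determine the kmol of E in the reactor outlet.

117 kmol

D reacted = 0.906 × 259 = 234.7 kmol; ν_D = −2, so ξ = 234.7/2 = 117.3 kmol.
Outlet amounts (n = n₀ + ν ξ):
  D: 259 − 2(117.3) = 24.35
  E: 0 + 1(117.3) = 117.3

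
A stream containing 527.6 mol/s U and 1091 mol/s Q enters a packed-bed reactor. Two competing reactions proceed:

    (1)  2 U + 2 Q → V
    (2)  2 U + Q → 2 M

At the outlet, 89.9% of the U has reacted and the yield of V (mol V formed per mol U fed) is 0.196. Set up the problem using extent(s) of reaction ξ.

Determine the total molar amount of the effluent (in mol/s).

1170 mol/s

Yield of V: 1ξ₁ / 527.6 = 0.196 → ξ₁ = 103.4 mol/s.
Conversion of U: 2ξ₁ + 2ξ₂ = 0.899 × 527.6 = 474.3 → ξ₂ = 133.7 mol/s.
Outlet amounts (n = n₀ + Σ ν·ξ):
  U: 527.6 − 2(103.4) − 2(133.7) = 53.29
  Q: 1091 − 2(103.4) − 1(133.7) = 750.4
  V: 0 + 1(103.4) = 103.4
  M: 0 + 2(133.7) = 267.5
Total out = 53.29 + 750.4 + 103.4 + 267.5 = 1175 mol/s.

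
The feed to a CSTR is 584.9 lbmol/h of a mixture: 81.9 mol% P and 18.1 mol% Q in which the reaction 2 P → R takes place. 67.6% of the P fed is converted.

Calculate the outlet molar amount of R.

P reacted = 0.676 × 479 = 323.8 lbmol/h; ν_P = −2, so ξ = 323.8/2 = 161.9 lbmol/h.
Outlet amounts (n = n₀ + ν ξ):
  P: 479 − 2(161.9) = 155.2
  R: 0 + 1(161.9) = 161.9
  Q: 105.9 (inert)

162 lbmol/h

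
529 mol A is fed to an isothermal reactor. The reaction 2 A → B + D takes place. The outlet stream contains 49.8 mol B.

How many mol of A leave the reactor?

429 mol

For B: n = n₀ + 1ξ → 49.8 = 0 + 1ξ, giving ξ = 49.8 mol.
Outlet amounts (n = n₀ + ν ξ):
  A: 529 − 2(49.8) = 429.4
  B: 0 + 1(49.8) = 49.8
  D: 0 + 1(49.8) = 49.8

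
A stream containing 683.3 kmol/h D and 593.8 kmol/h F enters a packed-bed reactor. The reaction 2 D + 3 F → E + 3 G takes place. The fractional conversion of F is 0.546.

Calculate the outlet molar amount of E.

108 kmol/h

F reacted = 0.546 × 593.8 = 324.2 kmol/h; ν_F = −3, so ξ = 324.2/3 = 108.1 kmol/h.
Outlet amounts (n = n₀ + ν ξ):
  D: 683.3 − 2(108.1) = 467.2
  F: 593.8 − 3(108.1) = 269.6
  E: 0 + 1(108.1) = 108.1
  G: 0 + 3(108.1) = 324.2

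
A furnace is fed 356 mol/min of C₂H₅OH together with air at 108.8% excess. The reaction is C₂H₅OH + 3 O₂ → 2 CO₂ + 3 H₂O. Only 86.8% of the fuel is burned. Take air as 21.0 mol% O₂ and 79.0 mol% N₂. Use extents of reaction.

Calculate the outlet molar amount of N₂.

8390 mol/min

Stoichiometric O₂ = 3 × 356 = 1068 mol/min; O₂ fed = 1068 × 2.088 = 2230 mol/min.
N₂ fed = 2230 × 79/21 = 8389 mol/min.
Fuel reacted = 0.868 × 356 → ξ = 309 mol/min.
Outlet (n = n₀ + ν ξ):
  C₂H₅OH: 356 − 1(309) = 46.99
  O₂: 2230 − 3(309) = 1303
  N₂: 8389 (inert)
  CO₂: 0 + 2(309) = 618
  H₂O: 0 + 3(309) = 927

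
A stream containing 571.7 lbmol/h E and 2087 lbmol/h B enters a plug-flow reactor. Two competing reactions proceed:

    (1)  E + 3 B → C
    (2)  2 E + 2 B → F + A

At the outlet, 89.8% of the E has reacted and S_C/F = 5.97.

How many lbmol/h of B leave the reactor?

Conversion of E: E consumed = 0.898 × 571.7 = 513.4 lbmol/h = 1ξ₁ + 2ξ₂.
Selectivity: 1ξ₁ / (1ξ₂) = 5.97 → ξ₁ = 5.97 ξ₂.
Substitute: (1·5.97 + 2) ξ₂ = 513.4 → ξ₂ = 64.41 lbmol/h, ξ₁ = 384.6 lbmol/h.
Outlet amounts (n = n₀ + Σ ν·ξ):
  E: 571.7 − 1(384.6) − 2(64.41) = 58.31
  B: 2087 − 3(384.6) − 2(64.41) = 804.5
  C: 0 + 1(384.6) = 384.6
  F: 0 + 1(64.41) = 64.41
  A: 0 + 1(64.41) = 64.41

804 lbmol/h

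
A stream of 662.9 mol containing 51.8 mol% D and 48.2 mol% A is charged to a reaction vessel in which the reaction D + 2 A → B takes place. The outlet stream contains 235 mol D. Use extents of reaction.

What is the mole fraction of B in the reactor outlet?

0.243

For D: n = n₀ − 1ξ → 235 = 343.4 − 1ξ, giving ξ = 108.4 mol.
Outlet amounts (n = n₀ + ν ξ):
  D: 343.4 − 1(108.4) = 235
  A: 319.5 − 2(108.4) = 102.8
  B: 0 + 1(108.4) = 108.4
Total out = 446.1 mol; y_B = 108.4 / 446.1 = 0.2429.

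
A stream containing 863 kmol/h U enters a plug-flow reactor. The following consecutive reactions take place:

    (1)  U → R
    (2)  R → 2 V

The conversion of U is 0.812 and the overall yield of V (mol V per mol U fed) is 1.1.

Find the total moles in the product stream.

Conversion of U: U consumed = 1ξ₁ = 0.812 × 863 → ξ₁ = 700.8 kmol/h.
Yield of V: 2ξ₂ / 863 = 1.1 → ξ₂ = 474.7 kmol/h.
Outlet amounts (n = n₀ + Σ ν·ξ):
  U: 863 − 1(700.8) = 162.2
  R: 0 + 1(700.8) − 1(474.7) = 226.1
  V: 0 + 2(474.7) = 949.3
Total out = 162.2 + 226.1 + 949.3 = 1338 kmol/h.

1340 kmol/h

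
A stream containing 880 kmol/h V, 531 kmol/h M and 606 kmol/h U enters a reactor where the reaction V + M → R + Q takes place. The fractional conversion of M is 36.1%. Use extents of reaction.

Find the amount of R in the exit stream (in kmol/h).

192 kmol/h

M reacted = 0.361 × 531 = 191.7 kmol/h; ν_M = −1, so ξ = 191.7/1 = 191.7 kmol/h.
Outlet amounts (n = n₀ + ν ξ):
  V: 880 − 1(191.7) = 688.3
  M: 531 − 1(191.7) = 339.3
  R: 0 + 1(191.7) = 191.7
  Q: 0 + 1(191.7) = 191.7
  U: 606 (inert)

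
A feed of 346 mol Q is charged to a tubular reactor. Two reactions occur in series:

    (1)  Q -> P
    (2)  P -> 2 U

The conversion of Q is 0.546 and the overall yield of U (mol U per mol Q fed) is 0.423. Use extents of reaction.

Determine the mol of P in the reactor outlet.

116 mol

Conversion of Q: Q consumed = 1ξ₁ = 0.546 × 346 → ξ₁ = 188.9 mol.
Yield of U: 2ξ₂ / 346 = 0.423 → ξ₂ = 73.18 mol.
Outlet amounts (n = n₀ + Σ ν·ξ):
  Q: 346 − 1(188.9) = 157.1
  P: 0 + 1(188.9) − 1(73.18) = 115.7
  U: 0 + 2(73.18) = 146.4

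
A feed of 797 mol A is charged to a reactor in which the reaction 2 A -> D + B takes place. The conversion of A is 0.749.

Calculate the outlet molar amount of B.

A reacted = 0.749 × 797 = 597 mol; ν_A = −2, so ξ = 597/2 = 298.5 mol.
Outlet amounts (n = n₀ + ν ξ):
  A: 797 − 2(298.5) = 200
  D: 0 + 1(298.5) = 298.5
  B: 0 + 1(298.5) = 298.5

298 mol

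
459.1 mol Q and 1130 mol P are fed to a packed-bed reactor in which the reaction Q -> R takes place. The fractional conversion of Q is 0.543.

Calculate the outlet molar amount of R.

249 mol

Q reacted = 0.543 × 459.1 = 249.3 mol; ν_Q = −1, so ξ = 249.3/1 = 249.3 mol.
Outlet amounts (n = n₀ + ν ξ):
  Q: 459.1 − 1(249.3) = 209.8
  R: 0 + 1(249.3) = 249.3
  P: 1130 (inert)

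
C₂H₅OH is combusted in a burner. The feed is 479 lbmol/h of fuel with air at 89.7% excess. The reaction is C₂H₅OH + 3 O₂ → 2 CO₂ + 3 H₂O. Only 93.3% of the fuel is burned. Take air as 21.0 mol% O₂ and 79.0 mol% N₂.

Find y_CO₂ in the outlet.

Stoichiometric O₂ = 3 × 479 = 1437 lbmol/h; O₂ fed = 1437 × 1.897 = 2726 lbmol/h.
N₂ fed = 2726 × 79/21 = 10250 lbmol/h.
Fuel reacted = 0.933 × 479 → ξ = 446.9 lbmol/h.
Outlet (n = n₀ + ν ξ):
  C₂H₅OH: 479 − 1(446.9) = 32.09
  O₂: 2726 − 3(446.9) = 1385
  N₂: 10250 (inert)
  CO₂: 0 + 2(446.9) = 893.8
  H₂O: 0 + 3(446.9) = 1341
Total out = 13910 lbmol/h; y_CO₂ = 893.8 / 13910 = 0.06427.

0.0643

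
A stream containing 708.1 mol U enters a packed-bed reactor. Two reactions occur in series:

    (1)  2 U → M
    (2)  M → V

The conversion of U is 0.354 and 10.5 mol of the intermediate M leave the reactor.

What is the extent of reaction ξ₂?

ξ₂ = 115 mol

Conversion of U: U consumed = 2ξ₁ = 0.354 × 708.1 → ξ₁ = 125.3 mol.
M balance: n_M = 0 + 1ξ₁ − 1ξ₂ = 10.5 → ξ₂ = (1·125.3 − 10.5)/1 = 114.8 mol.
Outlet amounts (n = n₀ + Σ ν·ξ):
  U: 708.1 − 2(125.3) = 457.4
  M: 0 + 1(125.3) − 1(114.8) = 10.5
  V: 0 + 1(114.8) = 114.8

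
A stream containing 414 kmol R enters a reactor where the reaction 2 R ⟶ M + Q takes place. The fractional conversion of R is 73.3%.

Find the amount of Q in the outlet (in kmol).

R reacted = 0.733 × 414 = 303.5 kmol; ν_R = −2, so ξ = 303.5/2 = 151.7 kmol.
Outlet amounts (n = n₀ + ν ξ):
  R: 414 − 2(151.7) = 110.5
  M: 0 + 1(151.7) = 151.7
  Q: 0 + 1(151.7) = 151.7

152 kmol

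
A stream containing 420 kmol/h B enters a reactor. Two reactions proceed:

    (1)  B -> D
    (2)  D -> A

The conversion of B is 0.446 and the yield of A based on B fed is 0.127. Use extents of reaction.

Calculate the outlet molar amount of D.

134 kmol/h

Conversion of B: B consumed = 1ξ₁ = 0.446 × 420 → ξ₁ = 187.3 kmol/h.
Yield of A: 1ξ₂ / 420 = 0.127 → ξ₂ = 53.34 kmol/h.
Outlet amounts (n = n₀ + Σ ν·ξ):
  B: 420 − 1(187.3) = 232.7
  D: 0 + 1(187.3) − 1(53.34) = 134
  A: 0 + 1(53.34) = 53.34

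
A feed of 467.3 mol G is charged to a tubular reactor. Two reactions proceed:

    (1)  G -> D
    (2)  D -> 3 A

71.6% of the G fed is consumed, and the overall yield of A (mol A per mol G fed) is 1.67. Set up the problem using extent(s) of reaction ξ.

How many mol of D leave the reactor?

Conversion of G: G consumed = 1ξ₁ = 0.716 × 467.3 → ξ₁ = 334.6 mol.
Yield of A: 3ξ₂ / 467.3 = 1.67 → ξ₂ = 260.1 mol.
Outlet amounts (n = n₀ + Σ ν·ξ):
  G: 467.3 − 1(334.6) = 132.7
  D: 0 + 1(334.6) − 1(260.1) = 74.46
  A: 0 + 3(260.1) = 780.4

74.5 mol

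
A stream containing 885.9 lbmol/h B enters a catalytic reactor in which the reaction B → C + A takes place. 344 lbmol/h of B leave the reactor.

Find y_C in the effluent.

For B: n = n₀ − 1ξ → 344 = 885.9 − 1ξ, giving ξ = 541.9 lbmol/h.
Outlet amounts (n = n₀ + ν ξ):
  B: 885.9 − 1(541.9) = 344
  C: 0 + 1(541.9) = 541.9
  A: 0 + 1(541.9) = 541.9
Total out = 1428 lbmol/h; y_C = 541.9 / 1428 = 0.3795.

0.38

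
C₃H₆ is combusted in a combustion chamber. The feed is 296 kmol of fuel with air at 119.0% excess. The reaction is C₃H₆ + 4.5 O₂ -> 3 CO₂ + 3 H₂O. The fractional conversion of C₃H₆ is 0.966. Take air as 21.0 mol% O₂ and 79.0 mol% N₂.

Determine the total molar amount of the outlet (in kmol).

Stoichiometric O₂ = 4.5 × 296 = 1332 kmol; O₂ fed = 1332 × 2.190 = 2917 kmol.
N₂ fed = 2917 × 79/21 = 10970 kmol.
Fuel reacted = 0.966 × 296 → ξ = 285.9 kmol.
Outlet (n = n₀ + ν ξ):
  C₃H₆: 296 − 1(285.9) = 10.06
  O₂: 2917 − 4.5(285.9) = 1630
  N₂: 10970 (inert)
  CO₂: 0 + 3(285.9) = 857.8
  H₂O: 0 + 3(285.9) = 857.8
Total out = 10.06 + 1630 + 10970 + 857.8 + 857.8 = 14330 kmol.

14300 kmol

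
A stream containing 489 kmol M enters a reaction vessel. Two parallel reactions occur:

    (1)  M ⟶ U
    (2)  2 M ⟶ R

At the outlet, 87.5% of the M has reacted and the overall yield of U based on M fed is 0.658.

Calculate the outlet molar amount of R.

53.1 kmol

Yield of U: 1ξ₁ / 489 = 0.658 → ξ₁ = 321.8 kmol.
Conversion of M: 1ξ₁ + 2ξ₂ = 0.875 × 489 = 427.9 → ξ₂ = 53.06 kmol.
Outlet amounts (n = n₀ + Σ ν·ξ):
  M: 489 − 1(321.8) − 2(53.06) = 61.12
  U: 0 + 1(321.8) = 321.8
  R: 0 + 1(53.06) = 53.06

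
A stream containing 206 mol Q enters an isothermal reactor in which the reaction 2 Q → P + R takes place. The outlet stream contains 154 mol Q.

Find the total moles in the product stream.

For Q: n = n₀ − 2ξ → 154 = 206 − 2ξ, giving ξ = 26 mol.
Outlet amounts (n = n₀ + ν ξ):
  Q: 206 − 2(26) = 154
  P: 0 + 1(26) = 26
  R: 0 + 1(26) = 26
Total out = 154 + 26 + 26 = 206 mol.

206 mol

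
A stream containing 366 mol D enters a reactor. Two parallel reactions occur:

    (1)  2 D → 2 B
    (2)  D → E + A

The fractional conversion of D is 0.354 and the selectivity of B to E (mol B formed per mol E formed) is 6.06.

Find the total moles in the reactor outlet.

Conversion of D: D consumed = 0.354 × 366 = 129.6 mol = 2ξ₁ + 1ξ₂.
Selectivity: 2ξ₁ / (1ξ₂) = 6.06 → ξ₁ = 3.03 ξ₂.
Substitute: (2·3.03 + 1) ξ₂ = 129.6 → ξ₂ = 18.35 mol, ξ₁ = 55.61 mol.
Outlet amounts (n = n₀ + Σ ν·ξ):
  D: 366 − 2(55.61) − 1(18.35) = 236.4
  B: 0 + 2(55.61) = 111.2
  E: 0 + 1(18.35) = 18.35
  A: 0 + 1(18.35) = 18.35
Total out = 236.4 + 111.2 + 18.35 + 18.35 = 384.4 mol.

384 mol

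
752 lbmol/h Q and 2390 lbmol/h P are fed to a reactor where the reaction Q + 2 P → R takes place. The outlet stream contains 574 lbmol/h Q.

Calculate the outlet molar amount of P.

2030 lbmol/h

For Q: n = n₀ − 1ξ → 574 = 752 − 1ξ, giving ξ = 178 lbmol/h.
Outlet amounts (n = n₀ + ν ξ):
  Q: 752 − 1(178) = 574
  P: 2390 − 2(178) = 2034
  R: 0 + 1(178) = 178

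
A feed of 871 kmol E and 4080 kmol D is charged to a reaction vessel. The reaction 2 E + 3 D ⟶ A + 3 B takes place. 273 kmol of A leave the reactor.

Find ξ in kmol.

ξ = 273 kmol

For A: n = n₀ + 1ξ → 273 = 0 + 1ξ, giving ξ = 273 kmol.
Outlet amounts (n = n₀ + ν ξ):
  E: 871 − 2(273) = 325
  D: 4080 − 3(273) = 3261
  A: 0 + 1(273) = 273
  B: 0 + 3(273) = 819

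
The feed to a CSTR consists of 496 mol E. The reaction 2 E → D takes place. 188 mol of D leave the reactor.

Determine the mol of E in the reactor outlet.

For D: n = n₀ + 1ξ → 188 = 0 + 1ξ, giving ξ = 188 mol.
Outlet amounts (n = n₀ + ν ξ):
  E: 496 − 2(188) = 120
  D: 0 + 1(188) = 188

120 mol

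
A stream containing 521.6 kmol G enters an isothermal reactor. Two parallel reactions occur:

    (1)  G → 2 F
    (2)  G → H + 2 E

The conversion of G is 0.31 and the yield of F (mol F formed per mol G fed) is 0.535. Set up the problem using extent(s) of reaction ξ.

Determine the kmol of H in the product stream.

22.2 kmol

Yield of F: 2ξ₁ / 521.6 = 0.535 → ξ₁ = 139.5 kmol.
Conversion of G: 1ξ₁ + 1ξ₂ = 0.31 × 521.6 = 161.7 → ξ₂ = 22.17 kmol.
Outlet amounts (n = n₀ + Σ ν·ξ):
  G: 521.6 − 1(139.5) − 1(22.17) = 359.9
  F: 0 + 2(139.5) = 279.1
  H: 0 + 1(22.17) = 22.17
  E: 0 + 2(22.17) = 44.34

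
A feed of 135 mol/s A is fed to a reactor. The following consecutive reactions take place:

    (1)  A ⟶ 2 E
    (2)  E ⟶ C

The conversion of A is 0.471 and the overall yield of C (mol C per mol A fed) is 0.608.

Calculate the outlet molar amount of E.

45.1 mol/s

Conversion of A: A consumed = 1ξ₁ = 0.471 × 135 → ξ₁ = 63.58 mol/s.
Yield of C: 1ξ₂ / 135 = 0.608 → ξ₂ = 82.08 mol/s.
Outlet amounts (n = n₀ + Σ ν·ξ):
  A: 135 − 1(63.58) = 71.42
  E: 0 + 2(63.58) − 1(82.08) = 45.09
  C: 0 + 1(82.08) = 82.08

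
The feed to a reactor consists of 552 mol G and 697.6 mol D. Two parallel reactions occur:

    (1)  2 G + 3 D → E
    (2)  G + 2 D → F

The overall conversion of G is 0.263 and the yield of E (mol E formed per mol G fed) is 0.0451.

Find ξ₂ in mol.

Yield of E: 1ξ₁ / 552 = 0.0451 → ξ₁ = 24.9 mol.
Conversion of G: 2ξ₁ + 1ξ₂ = 0.263 × 552 = 145.2 → ξ₂ = 95.39 mol.
Outlet amounts (n = n₀ + Σ ν·ξ):
  G: 552 − 2(24.9) − 1(95.39) = 406.8
  D: 697.6 − 3(24.9) − 2(95.39) = 432.1
  E: 0 + 1(24.9) = 24.9
  F: 0 + 1(95.39) = 95.39

ξ₂ = 95.4 mol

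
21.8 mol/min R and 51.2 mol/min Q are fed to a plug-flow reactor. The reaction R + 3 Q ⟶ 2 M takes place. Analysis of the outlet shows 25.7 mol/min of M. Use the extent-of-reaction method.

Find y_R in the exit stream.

For M: n = n₀ + 2ξ → 25.7 = 0 + 2ξ, giving ξ = 12.85 mol/min.
Outlet amounts (n = n₀ + ν ξ):
  R: 21.8 − 1(12.85) = 8.95
  Q: 51.2 − 3(12.85) = 12.65
  M: 0 + 2(12.85) = 25.7
Total out = 47.3 mol/min; y_R = 8.95 / 47.3 = 0.1892.

0.189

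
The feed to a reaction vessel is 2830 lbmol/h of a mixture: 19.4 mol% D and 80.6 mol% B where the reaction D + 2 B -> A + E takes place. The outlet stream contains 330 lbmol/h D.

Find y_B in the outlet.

0.706

For D: n = n₀ − 1ξ → 330 = 549 − 1ξ, giving ξ = 219 lbmol/h.
Outlet amounts (n = n₀ + ν ξ):
  D: 549 − 1(219) = 330
  B: 2281 − 2(219) = 1843
  A: 0 + 1(219) = 219
  E: 0 + 1(219) = 219
Total out = 2611 lbmol/h; y_B = 1843 / 2611 = 0.7058.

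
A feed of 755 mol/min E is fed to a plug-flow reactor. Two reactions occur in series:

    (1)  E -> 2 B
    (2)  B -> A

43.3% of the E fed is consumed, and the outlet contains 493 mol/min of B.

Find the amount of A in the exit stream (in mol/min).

161 mol/min

Conversion of E: E consumed = 1ξ₁ = 0.433 × 755 → ξ₁ = 326.9 mol/min.
B balance: n_B = 0 + 2ξ₁ − 1ξ₂ = 493 → ξ₂ = (2·326.9 − 493)/1 = 160.8 mol/min.
Outlet amounts (n = n₀ + Σ ν·ξ):
  E: 755 − 1(326.9) = 428.1
  B: 0 + 2(326.9) − 1(160.8) = 493
  A: 0 + 1(160.8) = 160.8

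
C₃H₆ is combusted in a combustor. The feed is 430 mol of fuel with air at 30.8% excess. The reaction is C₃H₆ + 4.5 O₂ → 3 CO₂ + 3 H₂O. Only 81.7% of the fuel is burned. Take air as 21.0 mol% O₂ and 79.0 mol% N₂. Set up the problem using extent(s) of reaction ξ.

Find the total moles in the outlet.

Stoichiometric O₂ = 4.5 × 430 = 1935 mol; O₂ fed = 1935 × 1.308 = 2531 mol.
N₂ fed = 2531 × 79/21 = 9521 mol.
Fuel reacted = 0.817 × 430 → ξ = 351.3 mol.
Outlet (n = n₀ + ν ξ):
  C₃H₆: 430 − 1(351.3) = 78.69
  O₂: 2531 − 4.5(351.3) = 950.1
  N₂: 9521 (inert)
  CO₂: 0 + 3(351.3) = 1054
  H₂O: 0 + 3(351.3) = 1054
Total out = 78.69 + 950.1 + 9521 + 1054 + 1054 = 12660 mol.

12700 mol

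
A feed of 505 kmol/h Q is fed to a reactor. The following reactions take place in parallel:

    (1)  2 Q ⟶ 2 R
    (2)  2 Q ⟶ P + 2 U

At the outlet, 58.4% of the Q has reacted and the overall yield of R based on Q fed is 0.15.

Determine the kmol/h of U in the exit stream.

Yield of R: 2ξ₁ / 505 = 0.15 → ξ₁ = 37.88 kmol/h.
Conversion of Q: 2ξ₁ + 2ξ₂ = 0.584 × 505 = 294.9 → ξ₂ = 109.6 kmol/h.
Outlet amounts (n = n₀ + Σ ν·ξ):
  Q: 505 − 2(37.88) − 2(109.6) = 210.1
  R: 0 + 2(37.88) = 75.75
  P: 0 + 1(109.6) = 109.6
  U: 0 + 2(109.6) = 219.2

219 kmol/h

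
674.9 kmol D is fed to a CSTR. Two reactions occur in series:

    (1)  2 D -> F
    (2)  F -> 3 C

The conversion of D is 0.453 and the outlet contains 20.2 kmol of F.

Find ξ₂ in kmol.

Conversion of D: D consumed = 2ξ₁ = 0.453 × 674.9 → ξ₁ = 152.9 kmol.
F balance: n_F = 0 + 1ξ₁ − 1ξ₂ = 20.2 → ξ₂ = (1·152.9 − 20.2)/1 = 132.7 kmol.
Outlet amounts (n = n₀ + Σ ν·ξ):
  D: 674.9 − 2(152.9) = 369.2
  F: 0 + 1(152.9) − 1(132.7) = 20.2
  C: 0 + 3(132.7) = 398

ξ₂ = 133 kmol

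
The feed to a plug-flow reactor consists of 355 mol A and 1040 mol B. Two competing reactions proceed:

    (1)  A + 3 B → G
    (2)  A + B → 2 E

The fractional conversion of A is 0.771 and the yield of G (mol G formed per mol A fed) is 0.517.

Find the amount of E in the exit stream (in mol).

180 mol

Yield of G: 1ξ₁ / 355 = 0.517 → ξ₁ = 183.5 mol.
Conversion of A: 1ξ₁ + 1ξ₂ = 0.771 × 355 = 273.7 → ξ₂ = 90.17 mol.
Outlet amounts (n = n₀ + Σ ν·ξ):
  A: 355 − 1(183.5) − 1(90.17) = 81.3
  B: 1040 − 3(183.5) − 1(90.17) = 399.2
  G: 0 + 1(183.5) = 183.5
  E: 0 + 2(90.17) = 180.3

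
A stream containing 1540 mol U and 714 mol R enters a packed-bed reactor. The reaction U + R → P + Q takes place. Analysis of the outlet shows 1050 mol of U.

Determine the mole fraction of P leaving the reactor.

0.217

For U: n = n₀ − 1ξ → 1050 = 1540 − 1ξ, giving ξ = 490 mol.
Outlet amounts (n = n₀ + ν ξ):
  U: 1540 − 1(490) = 1050
  R: 714 − 1(490) = 224
  P: 0 + 1(490) = 490
  Q: 0 + 1(490) = 490
Total out = 2254 mol; y_P = 490 / 2254 = 0.2174.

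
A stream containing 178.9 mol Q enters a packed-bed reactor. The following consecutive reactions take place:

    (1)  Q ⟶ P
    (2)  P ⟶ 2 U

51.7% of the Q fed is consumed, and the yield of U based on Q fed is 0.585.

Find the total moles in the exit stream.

231 mol

Conversion of Q: Q consumed = 1ξ₁ = 0.517 × 178.9 → ξ₁ = 92.49 mol.
Yield of U: 2ξ₂ / 178.9 = 0.585 → ξ₂ = 52.33 mol.
Outlet amounts (n = n₀ + Σ ν·ξ):
  Q: 178.9 − 1(92.49) = 86.41
  P: 0 + 1(92.49) − 1(52.33) = 40.16
  U: 0 + 2(52.33) = 104.7
Total out = 86.41 + 40.16 + 104.7 = 231.2 mol.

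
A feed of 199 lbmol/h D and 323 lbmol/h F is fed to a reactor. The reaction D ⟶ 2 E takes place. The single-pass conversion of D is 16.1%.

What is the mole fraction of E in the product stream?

0.116

D reacted = 0.161 × 199 = 32.04 lbmol/h; ν_D = −1, so ξ = 32.04/1 = 32.04 lbmol/h.
Outlet amounts (n = n₀ + ν ξ):
  D: 199 − 1(32.04) = 167
  E: 0 + 2(32.04) = 64.08
  F: 323 (inert)
Total out = 554 lbmol/h; y_E = 64.08 / 554 = 0.1157.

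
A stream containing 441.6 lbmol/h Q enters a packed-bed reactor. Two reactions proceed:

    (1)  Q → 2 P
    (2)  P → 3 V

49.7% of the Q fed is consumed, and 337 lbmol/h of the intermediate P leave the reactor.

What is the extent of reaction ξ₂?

Conversion of Q: Q consumed = 1ξ₁ = 0.497 × 441.6 → ξ₁ = 219.5 lbmol/h.
P balance: n_P = 0 + 2ξ₁ − 1ξ₂ = 337 → ξ₂ = (2·219.5 − 337)/1 = 102 lbmol/h.
Outlet amounts (n = n₀ + Σ ν·ξ):
  Q: 441.6 − 1(219.5) = 222.1
  P: 0 + 2(219.5) − 1(102) = 337
  V: 0 + 3(102) = 305.9

ξ₂ = 102 lbmol/h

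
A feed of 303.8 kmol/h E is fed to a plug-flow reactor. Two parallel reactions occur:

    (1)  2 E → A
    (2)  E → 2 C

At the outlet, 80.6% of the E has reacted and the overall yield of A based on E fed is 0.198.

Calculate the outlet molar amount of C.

249 kmol/h

Yield of A: 1ξ₁ / 303.8 = 0.198 → ξ₁ = 60.15 kmol/h.
Conversion of E: 2ξ₁ + 1ξ₂ = 0.806 × 303.8 = 244.9 → ξ₂ = 124.6 kmol/h.
Outlet amounts (n = n₀ + Σ ν·ξ):
  E: 303.8 − 2(60.15) − 1(124.6) = 58.94
  A: 0 + 1(60.15) = 60.15
  C: 0 + 2(124.6) = 249.1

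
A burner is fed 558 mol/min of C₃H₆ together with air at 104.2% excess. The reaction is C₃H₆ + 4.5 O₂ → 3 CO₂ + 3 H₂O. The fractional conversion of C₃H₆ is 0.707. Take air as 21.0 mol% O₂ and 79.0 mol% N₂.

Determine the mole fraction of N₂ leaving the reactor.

Stoichiometric O₂ = 4.5 × 558 = 2511 mol/min; O₂ fed = 2511 × 2.042 = 5127 mol/min.
N₂ fed = 5127 × 79/21 = 19290 mol/min.
Fuel reacted = 0.707 × 558 → ξ = 394.5 mol/min.
Outlet (n = n₀ + ν ξ):
  C₃H₆: 558 − 1(394.5) = 163.5
  O₂: 5127 − 4.5(394.5) = 3352
  N₂: 19290 (inert)
  CO₂: 0 + 3(394.5) = 1184
  H₂O: 0 + 3(394.5) = 1184
Total out = 25170 mol/min; y_N₂ = 19290 / 25170 = 0.7663.

0.766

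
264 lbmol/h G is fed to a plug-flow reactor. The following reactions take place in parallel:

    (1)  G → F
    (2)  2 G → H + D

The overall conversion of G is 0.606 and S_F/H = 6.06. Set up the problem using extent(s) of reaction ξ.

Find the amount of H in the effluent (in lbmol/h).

19.8 lbmol/h

Conversion of G: G consumed = 0.606 × 264 = 160 lbmol/h = 1ξ₁ + 2ξ₂.
Selectivity: 1ξ₁ / (1ξ₂) = 6.06 → ξ₁ = 6.06 ξ₂.
Substitute: (1·6.06 + 2) ξ₂ = 160 → ξ₂ = 19.85 lbmol/h, ξ₁ = 120.3 lbmol/h.
Outlet amounts (n = n₀ + Σ ν·ξ):
  G: 264 − 1(120.3) − 2(19.85) = 104
  F: 0 + 1(120.3) = 120.3
  H: 0 + 1(19.85) = 19.85
  D: 0 + 1(19.85) = 19.85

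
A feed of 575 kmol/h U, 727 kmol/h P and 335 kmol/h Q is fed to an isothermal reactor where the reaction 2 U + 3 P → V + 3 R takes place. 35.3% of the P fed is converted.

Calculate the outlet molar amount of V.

85.5 kmol/h

P reacted = 0.353 × 727 = 256.6 kmol/h; ν_P = −3, so ξ = 256.6/3 = 85.54 kmol/h.
Outlet amounts (n = n₀ + ν ξ):
  U: 575 − 2(85.54) = 403.9
  P: 727 − 3(85.54) = 470.4
  V: 0 + 1(85.54) = 85.54
  R: 0 + 3(85.54) = 256.6
  Q: 335 (inert)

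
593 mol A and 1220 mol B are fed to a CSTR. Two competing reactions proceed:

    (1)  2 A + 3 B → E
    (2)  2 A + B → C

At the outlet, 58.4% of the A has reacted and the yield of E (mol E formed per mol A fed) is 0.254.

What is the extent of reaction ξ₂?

Yield of E: 1ξ₁ / 593 = 0.254 → ξ₁ = 150.6 mol.
Conversion of A: 2ξ₁ + 2ξ₂ = 0.584 × 593 = 346.3 → ξ₂ = 22.53 mol.
Outlet amounts (n = n₀ + Σ ν·ξ):
  A: 593 − 2(150.6) − 2(22.53) = 246.7
  B: 1220 − 3(150.6) − 1(22.53) = 745.6
  E: 0 + 1(150.6) = 150.6
  C: 0 + 1(22.53) = 22.53

ξ₂ = 22.5 mol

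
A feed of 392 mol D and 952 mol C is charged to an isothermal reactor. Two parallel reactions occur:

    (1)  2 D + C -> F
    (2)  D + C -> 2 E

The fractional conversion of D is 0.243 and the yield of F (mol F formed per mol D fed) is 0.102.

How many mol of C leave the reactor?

Yield of F: 1ξ₁ / 392 = 0.102 → ξ₁ = 39.98 mol.
Conversion of D: 2ξ₁ + 1ξ₂ = 0.243 × 392 = 95.26 → ξ₂ = 15.29 mol.
Outlet amounts (n = n₀ + Σ ν·ξ):
  D: 392 − 2(39.98) − 1(15.29) = 296.7
  C: 952 − 1(39.98) − 1(15.29) = 896.7
  F: 0 + 1(39.98) = 39.98
  E: 0 + 2(15.29) = 30.58

897 mol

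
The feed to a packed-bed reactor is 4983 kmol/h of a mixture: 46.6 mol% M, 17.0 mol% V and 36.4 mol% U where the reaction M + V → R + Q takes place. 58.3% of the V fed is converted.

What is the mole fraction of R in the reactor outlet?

0.0991

V reacted = 0.583 × 847.1 = 493.9 kmol/h; ν_V = −1, so ξ = 493.9/1 = 493.9 kmol/h.
Outlet amounts (n = n₀ + ν ξ):
  M: 2322 − 1(493.9) = 1828
  V: 847.1 − 1(493.9) = 353.2
  R: 0 + 1(493.9) = 493.9
  Q: 0 + 1(493.9) = 493.9
  U: 1814 (inert)
Total out = 4983 kmol/h; y_R = 493.9 / 4983 = 0.09911.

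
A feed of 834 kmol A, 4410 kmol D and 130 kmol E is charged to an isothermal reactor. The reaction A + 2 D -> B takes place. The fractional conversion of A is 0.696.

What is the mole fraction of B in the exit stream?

A reacted = 0.696 × 834 = 580.5 kmol; ν_A = −1, so ξ = 580.5/1 = 580.5 kmol.
Outlet amounts (n = n₀ + ν ξ):
  A: 834 − 1(580.5) = 253.5
  D: 4410 − 2(580.5) = 3249
  B: 0 + 1(580.5) = 580.5
  E: 130 (inert)
Total out = 4213 kmol; y_B = 580.5 / 4213 = 0.1378.

0.138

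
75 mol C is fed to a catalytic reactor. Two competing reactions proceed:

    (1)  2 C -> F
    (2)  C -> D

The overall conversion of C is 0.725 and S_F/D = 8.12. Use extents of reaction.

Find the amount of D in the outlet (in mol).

Conversion of C: C consumed = 0.725 × 75 = 54.38 mol = 2ξ₁ + 1ξ₂.
Selectivity: 1ξ₁ / (1ξ₂) = 8.12 → ξ₁ = 8.12 ξ₂.
Substitute: (2·8.12 + 1) ξ₂ = 54.38 → ξ₂ = 3.154 mol, ξ₁ = 25.61 mol.
Outlet amounts (n = n₀ + Σ ν·ξ):
  C: 75 − 2(25.61) − 1(3.154) = 20.62
  F: 0 + 1(25.61) = 25.61
  D: 0 + 1(3.154) = 3.154

3.15 mol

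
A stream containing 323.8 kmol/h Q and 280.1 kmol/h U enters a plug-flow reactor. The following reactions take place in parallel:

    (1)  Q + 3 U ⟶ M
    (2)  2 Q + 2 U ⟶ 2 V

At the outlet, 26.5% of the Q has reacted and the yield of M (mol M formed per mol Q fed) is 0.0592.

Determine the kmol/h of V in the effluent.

66.6 kmol/h

Yield of M: 1ξ₁ / 323.8 = 0.0592 → ξ₁ = 19.17 kmol/h.
Conversion of Q: 1ξ₁ + 2ξ₂ = 0.265 × 323.8 = 85.81 → ξ₂ = 33.32 kmol/h.
Outlet amounts (n = n₀ + Σ ν·ξ):
  Q: 323.8 − 1(19.17) − 2(33.32) = 238
  U: 280.1 − 3(19.17) − 2(33.32) = 156
  M: 0 + 1(19.17) = 19.17
  V: 0 + 2(33.32) = 66.64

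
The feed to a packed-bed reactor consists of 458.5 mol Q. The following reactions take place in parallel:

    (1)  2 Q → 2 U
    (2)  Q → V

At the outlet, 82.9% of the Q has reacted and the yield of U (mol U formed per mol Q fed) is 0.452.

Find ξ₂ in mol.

Yield of U: 2ξ₁ / 458.5 = 0.452 → ξ₁ = 103.6 mol.
Conversion of Q: 2ξ₁ + 1ξ₂ = 0.829 × 458.5 = 380.1 → ξ₂ = 172.9 mol.
Outlet amounts (n = n₀ + Σ ν·ξ):
  Q: 458.5 − 2(103.6) − 1(172.9) = 78.4
  U: 0 + 2(103.6) = 207.2
  V: 0 + 1(172.9) = 172.9

ξ₂ = 173 mol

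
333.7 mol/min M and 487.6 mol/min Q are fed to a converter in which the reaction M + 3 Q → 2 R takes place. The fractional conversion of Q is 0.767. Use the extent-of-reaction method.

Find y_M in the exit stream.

Q reacted = 0.767 × 487.6 = 374 mol/min; ν_Q = −3, so ξ = 374/3 = 124.7 mol/min.
Outlet amounts (n = n₀ + ν ξ):
  M: 333.7 − 1(124.7) = 209
  Q: 487.6 − 3(124.7) = 113.6
  R: 0 + 2(124.7) = 249.3
Total out = 572 mol/min; y_M = 209 / 572 = 0.3655.

0.365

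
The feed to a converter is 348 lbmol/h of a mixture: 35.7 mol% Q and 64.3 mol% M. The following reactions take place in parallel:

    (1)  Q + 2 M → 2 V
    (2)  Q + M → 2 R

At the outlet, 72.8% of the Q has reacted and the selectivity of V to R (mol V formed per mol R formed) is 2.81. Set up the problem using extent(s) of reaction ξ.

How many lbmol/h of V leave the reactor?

Conversion of Q: Q consumed = 0.728 × 124.2 = 90.44 lbmol/h = 1ξ₁ + 1ξ₂.
Selectivity: 2ξ₁ / (2ξ₂) = 2.81 → ξ₁ = 2.81 ξ₂.
Substitute: (1·2.81 + 1) ξ₂ = 90.44 → ξ₂ = 23.74 lbmol/h, ξ₁ = 66.71 lbmol/h.
Outlet amounts (n = n₀ + Σ ν·ξ):
  Q: 124.2 − 1(66.71) − 1(23.74) = 33.79
  M: 223.8 − 2(66.71) − 1(23.74) = 66.61
  V: 0 + 2(66.71) = 133.4
  R: 0 + 2(23.74) = 47.48

133 lbmol/h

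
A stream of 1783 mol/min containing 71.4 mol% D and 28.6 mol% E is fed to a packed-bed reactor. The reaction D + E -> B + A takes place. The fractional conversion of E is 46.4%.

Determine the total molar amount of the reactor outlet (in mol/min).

E reacted = 0.464 × 509.9 = 236.6 mol/min; ν_E = −1, so ξ = 236.6/1 = 236.6 mol/min.
Outlet amounts (n = n₀ + ν ξ):
  D: 1273 − 1(236.6) = 1036
  E: 509.9 − 1(236.6) = 273.3
  B: 0 + 1(236.6) = 236.6
  A: 0 + 1(236.6) = 236.6
Total out = 1036 + 273.3 + 236.6 + 236.6 = 1783 mol/min.

1780 mol/min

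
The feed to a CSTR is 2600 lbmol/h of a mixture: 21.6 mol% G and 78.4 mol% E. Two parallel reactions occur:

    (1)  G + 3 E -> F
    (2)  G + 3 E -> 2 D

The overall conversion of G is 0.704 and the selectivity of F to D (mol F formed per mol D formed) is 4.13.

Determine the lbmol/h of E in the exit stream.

Conversion of G: G consumed = 0.704 × 561.6 = 395.4 lbmol/h = 1ξ₁ + 1ξ₂.
Selectivity: 1ξ₁ / (2ξ₂) = 4.13 → ξ₁ = 8.26 ξ₂.
Substitute: (1·8.26 + 1) ξ₂ = 395.4 → ξ₂ = 42.7 lbmol/h, ξ₁ = 352.7 lbmol/h.
Outlet amounts (n = n₀ + Σ ν·ξ):
  G: 561.6 − 1(352.7) − 1(42.7) = 166.2
  E: 2038 − 3(352.7) − 3(42.7) = 852.3
  F: 0 + 1(352.7) = 352.7
  D: 0 + 2(42.7) = 85.39

852 lbmol/h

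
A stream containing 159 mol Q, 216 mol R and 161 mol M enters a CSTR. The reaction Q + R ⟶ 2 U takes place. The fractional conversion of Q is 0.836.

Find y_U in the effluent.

0.496

Q reacted = 0.836 × 159 = 132.9 mol; ν_Q = −1, so ξ = 132.9/1 = 132.9 mol.
Outlet amounts (n = n₀ + ν ξ):
  Q: 159 − 1(132.9) = 26.08
  R: 216 − 1(132.9) = 83.08
  U: 0 + 2(132.9) = 265.8
  M: 161 (inert)
Total out = 536 mol; y_U = 265.8 / 536 = 0.496.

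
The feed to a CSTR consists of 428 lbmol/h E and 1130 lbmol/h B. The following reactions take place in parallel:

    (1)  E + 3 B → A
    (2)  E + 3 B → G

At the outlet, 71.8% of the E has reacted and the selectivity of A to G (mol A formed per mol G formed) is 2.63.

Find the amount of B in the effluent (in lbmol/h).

208 lbmol/h

Conversion of E: E consumed = 0.718 × 428 = 307.3 lbmol/h = 1ξ₁ + 1ξ₂.
Selectivity: 1ξ₁ / (1ξ₂) = 2.63 → ξ₁ = 2.63 ξ₂.
Substitute: (1·2.63 + 1) ξ₂ = 307.3 → ξ₂ = 84.66 lbmol/h, ξ₁ = 222.6 lbmol/h.
Outlet amounts (n = n₀ + Σ ν·ξ):
  E: 428 − 1(222.6) − 1(84.66) = 120.7
  B: 1130 − 3(222.6) − 3(84.66) = 208.1
  A: 0 + 1(222.6) = 222.6
  G: 0 + 1(84.66) = 84.66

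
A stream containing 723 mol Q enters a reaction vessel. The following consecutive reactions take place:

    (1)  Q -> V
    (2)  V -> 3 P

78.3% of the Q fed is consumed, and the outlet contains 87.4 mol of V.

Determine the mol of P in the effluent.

Conversion of Q: Q consumed = 1ξ₁ = 0.783 × 723 → ξ₁ = 566.1 mol.
V balance: n_V = 0 + 1ξ₁ − 1ξ₂ = 87.4 → ξ₂ = (1·566.1 − 87.4)/1 = 478.7 mol.
Outlet amounts (n = n₀ + Σ ν·ξ):
  Q: 723 − 1(566.1) = 156.9
  V: 0 + 1(566.1) − 1(478.7) = 87.4
  P: 0 + 3(478.7) = 1436

1440 mol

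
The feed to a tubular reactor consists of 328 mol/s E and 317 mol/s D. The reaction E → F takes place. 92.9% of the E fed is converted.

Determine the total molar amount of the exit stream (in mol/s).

E reacted = 0.929 × 328 = 304.7 mol/s; ν_E = −1, so ξ = 304.7/1 = 304.7 mol/s.
Outlet amounts (n = n₀ + ν ξ):
  E: 328 − 1(304.7) = 23.29
  F: 0 + 1(304.7) = 304.7
  D: 317 (inert)
Total out = 23.29 + 304.7 + 317 = 645 mol/s.

645 mol/s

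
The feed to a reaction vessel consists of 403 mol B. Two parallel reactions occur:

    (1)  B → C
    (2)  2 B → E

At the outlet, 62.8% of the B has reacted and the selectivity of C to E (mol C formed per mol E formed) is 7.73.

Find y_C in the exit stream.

0.533

Conversion of B: B consumed = 0.628 × 403 = 253.1 mol = 1ξ₁ + 2ξ₂.
Selectivity: 1ξ₁ / (1ξ₂) = 7.73 → ξ₁ = 7.73 ξ₂.
Substitute: (1·7.73 + 2) ξ₂ = 253.1 → ξ₂ = 26.01 mol, ξ₁ = 201.1 mol.
Outlet amounts (n = n₀ + Σ ν·ξ):
  B: 403 − 1(201.1) − 2(26.01) = 149.9
  C: 0 + 1(201.1) = 201.1
  E: 0 + 1(26.01) = 26.01
Total out = 377 mol; y_C = 201.1 / 377 = 0.5333.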